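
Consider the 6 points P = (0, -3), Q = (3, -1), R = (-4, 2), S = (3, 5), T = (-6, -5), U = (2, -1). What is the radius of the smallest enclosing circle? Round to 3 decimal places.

The minimum enclosing circle of a finite set is fixed by two of the points (as a diameter) or three (as a circumcircle).
The farthest pair is S–T with squared distance 181. The circle on this segment as diameter has centre (-1.5, 0) and r² = 181/4 = 45.25.
Check P: distance² to centre = 11.25 ≤ 45.25, so it lies inside.
All remaining points lie in this disk, and no smaller disk contains both endpoints, so this is the minimum enclosing circle.
r = √(45.25) ≈ 6.727.

6.727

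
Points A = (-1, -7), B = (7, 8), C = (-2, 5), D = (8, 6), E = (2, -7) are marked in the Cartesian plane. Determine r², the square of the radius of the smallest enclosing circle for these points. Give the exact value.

72.25

The minimum enclosing circle of a finite set is fixed by two of the points (as a diameter) or three (as a circumcircle).
The farthest pair is A–B with squared distance 289. The circle on this segment as diameter has centre (3, 0.5) and r² = 289/4 = 72.25.
Check C: distance² to centre = 45.25 ≤ 72.25, so it lies inside.
All remaining points lie in this disk, and no smaller disk contains both endpoints, so this is the minimum enclosing circle.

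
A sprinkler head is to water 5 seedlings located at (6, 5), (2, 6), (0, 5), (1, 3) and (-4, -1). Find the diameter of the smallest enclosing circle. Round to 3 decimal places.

The minimum enclosing circle of a finite set is fixed by two of the points (as a diameter) or three (as a circumcircle).
The farthest pair is (6, 5)–(-4, -1) with squared distance 136. The circle on this segment as diameter has centre (1, 2) and r² = 136/4 = 34.
Check (2, 6): distance² to centre = 17 ≤ 34, so it lies inside.
All remaining points lie in this disk, and no smaller disk contains both endpoints, so this is the minimum enclosing circle.
Diameter = 2r = 2√34 ≈ 11.662.

11.662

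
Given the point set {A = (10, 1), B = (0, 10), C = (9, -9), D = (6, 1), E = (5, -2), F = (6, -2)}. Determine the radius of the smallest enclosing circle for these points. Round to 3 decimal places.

10.512

By Welzl's lemma the MEC is supported by two points (diametrically opposite) or three points (on a circumcircle).
The farthest pair is B–C with squared distance 442. The circle on this segment as diameter has centre (4.5, 0.5) and r² = 442/4 = 110.5.
Check A: distance² to centre = 30.5 ≤ 110.5, so it lies inside.
All remaining points lie in this disk, and no smaller disk contains both endpoints, so this is the minimum enclosing circle.
r = √(110.5) ≈ 10.512.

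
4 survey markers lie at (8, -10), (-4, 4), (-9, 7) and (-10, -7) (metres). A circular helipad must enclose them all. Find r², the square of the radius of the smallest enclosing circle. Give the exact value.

144.5

By Welzl's lemma the MEC is supported by two points (diametrically opposite) or three points (on a circumcircle).
The farthest pair is (8, -10)–(-9, 7) with squared distance 578. The circle on this segment as diameter has centre (-0.5, -1.5) and r² = 578/4 = 144.5.
Check (-4, 4): distance² to centre = 42.5 ≤ 144.5, so it lies inside.
All remaining points lie in this disk, and no smaller disk contains both endpoints, so this is the minimum enclosing circle.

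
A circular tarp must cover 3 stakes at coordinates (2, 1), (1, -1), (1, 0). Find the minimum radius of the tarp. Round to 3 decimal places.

Call the three points A, B, C in the order given.
Side lengths²: AB² = 5, AC² = 2, BC² = 1.
Since AB² = 5 ≥ 2 + 1 = 3, the angle opposite AB is not acute, so the smallest enclosing circle has AB as diameter.
Centre = midpoint of AB = (1.5, 0), r² = 5/4 = 1.25.
r = √(1.25) ≈ 1.118.

1.118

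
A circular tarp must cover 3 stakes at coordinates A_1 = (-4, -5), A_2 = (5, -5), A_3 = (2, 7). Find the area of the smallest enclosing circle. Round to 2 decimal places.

150.21

Side lengths²: A_1A_2² = 81, A_1A_3² = 180, A_2A_3² = 153.
Since A_1A_3² = 180 < 153 + 81 = 234, the triangle is acute, so the smallest enclosing circle is the circumcircle.
Circumcentre = (0.5, 0.25), r² = 47.8125.
Area = π·r² = π·47.8125 ≈ 150.21.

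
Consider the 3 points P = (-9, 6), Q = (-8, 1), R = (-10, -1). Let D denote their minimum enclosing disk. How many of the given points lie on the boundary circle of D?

2

Side lengths²: PQ² = 26, PR² = 50, QR² = 8.
Since PR² = 50 ≥ 26 + 8 = 34, the angle opposite PR is not acute, so the smallest enclosing circle has PR as diameter.
Centre = midpoint of PR = (-9.5, 2.5), r² = 50/4 = 12.5.
The points at distance exactly r from the centre are P, R — 2 points.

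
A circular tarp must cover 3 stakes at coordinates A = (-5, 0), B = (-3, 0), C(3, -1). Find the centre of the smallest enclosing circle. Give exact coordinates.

Side lengths²: AB² = 4, AC² = 65, BC² = 37.
Since AC² = 65 ≥ 37 + 4 = 41, the angle opposite AC is not acute, so the smallest enclosing circle has AC as diameter.
Centre = midpoint of AC = (-1, -0.5), r² = 65/4 = 16.25.
Centre = (-1, -0.5).

(-1, -0.5)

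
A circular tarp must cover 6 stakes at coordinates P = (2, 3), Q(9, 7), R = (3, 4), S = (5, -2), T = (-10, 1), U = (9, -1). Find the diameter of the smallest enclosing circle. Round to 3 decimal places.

20.035

The minimum enclosing circle of a finite set is fixed by two of the points (as a diameter) or three (as a circumcircle).
The minimum enclosing circle is determined by three boundary points: Q, T, U.
Their circumcentre is (-7/38, 3) with r² = 144905/1444.
The farthest remaining point S is at distance² 74909/1444 ≤ 144905/1444.
Diameter = 2r = 2√(144905/1444) ≈ 20.035.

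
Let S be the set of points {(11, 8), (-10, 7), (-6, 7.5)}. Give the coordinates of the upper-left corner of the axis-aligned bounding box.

x-range [-10, 11], y-range [7, 8].
The upper-left corner is (-10, 8).

(-10, 8)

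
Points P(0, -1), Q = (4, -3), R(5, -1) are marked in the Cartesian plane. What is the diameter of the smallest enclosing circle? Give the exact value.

5

Side lengths²: PQ² = 20, PR² = 25, QR² = 5.
Since PR² = 25 ≥ 20 + 5 = 25, the angle opposite PR is not acute, so the smallest enclosing circle has PR as diameter.
Centre = midpoint of PR = (2.5, -1), r² = 25/4 = 6.25.
Diameter = 2r = 2√(6.25) = 5.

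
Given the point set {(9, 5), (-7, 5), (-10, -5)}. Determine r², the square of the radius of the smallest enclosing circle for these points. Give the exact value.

115.25

Call the three points A, B, C in the order given.
Side lengths²: AB² = 256, AC² = 461, BC² = 109.
Since AC² = 461 ≥ 256 + 109 = 365, the angle opposite AC is not acute, so the smallest enclosing circle has AC as diameter.
Centre = midpoint of AC = (-0.5, 0), r² = 461/4 = 115.25.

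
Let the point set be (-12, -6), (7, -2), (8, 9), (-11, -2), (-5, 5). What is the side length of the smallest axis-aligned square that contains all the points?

20

The bounding box has width 20 and height 15.
An axis-aligned square enclosing the set must have side ≥ max(width, height).
So the minimum side is max(20, 15) = 20.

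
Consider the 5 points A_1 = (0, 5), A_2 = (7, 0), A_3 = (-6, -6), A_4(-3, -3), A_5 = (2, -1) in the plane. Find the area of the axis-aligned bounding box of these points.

143

x ranges over [-6, 7], width 13.
y ranges over [-6, 5], height 11.
Area = 13 × 11 = 143.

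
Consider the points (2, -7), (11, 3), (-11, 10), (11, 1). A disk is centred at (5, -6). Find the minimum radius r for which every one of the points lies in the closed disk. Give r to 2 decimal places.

The required radius is the distance from (5, -6) to the farthest point.
Squared distances: 10, 117, 512, 85.
Maximum is 512, attained at (-11, 10).
r = √512 ≈ 22.63.

22.63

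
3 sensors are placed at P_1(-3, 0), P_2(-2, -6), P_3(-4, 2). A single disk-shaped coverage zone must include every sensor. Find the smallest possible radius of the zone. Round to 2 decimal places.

4.12

Side lengths²: P_1P_2² = 37, P_1P_3² = 5, P_2P_3² = 68.
Since P_2P_3² = 68 ≥ 37 + 5 = 42, the angle opposite P_2P_3 is not acute, so the smallest enclosing circle has P_2P_3 as diameter.
Centre = midpoint of P_2P_3 = (-3, -2), r² = 68/4 = 17.
r = √17 ≈ 4.12.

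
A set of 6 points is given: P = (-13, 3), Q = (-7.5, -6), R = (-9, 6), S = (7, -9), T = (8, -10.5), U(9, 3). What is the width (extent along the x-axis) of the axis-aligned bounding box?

max x = 9, min x = -13, so width = 22.

22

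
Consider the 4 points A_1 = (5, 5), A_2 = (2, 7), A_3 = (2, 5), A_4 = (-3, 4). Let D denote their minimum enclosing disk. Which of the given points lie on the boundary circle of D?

The farthest pair is A_1–A_4 with squared distance 65. The circle on this segment as diameter has centre (1, 4.5) and r² = 65/4 = 16.25.
Check A_2: distance² to centre = 7.25 ≤ 16.25, so it lies inside.
All remaining points lie in this disk, and no smaller disk contains both endpoints, so this is the minimum enclosing circle.
The points at distance exactly r from the centre are A_1, A_4 — 2 points.

A_1, A_4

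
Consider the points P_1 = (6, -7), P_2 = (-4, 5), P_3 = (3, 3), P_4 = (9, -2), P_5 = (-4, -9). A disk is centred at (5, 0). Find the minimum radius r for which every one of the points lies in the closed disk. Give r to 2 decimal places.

12.73

The required radius is the distance from (5, 0) to the farthest point.
Squared distances: 50, 106, 13, 20, 162.
Maximum is 162, attained at P_5.
r = √162 ≈ 12.73.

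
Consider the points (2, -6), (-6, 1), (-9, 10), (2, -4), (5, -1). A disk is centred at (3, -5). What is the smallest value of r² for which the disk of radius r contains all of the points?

369

The required radius is the distance from (3, -5) to the farthest point.
Squared distances: 2, 117, 369, 2, 20.
Maximum is 369, attained at (-9, 10).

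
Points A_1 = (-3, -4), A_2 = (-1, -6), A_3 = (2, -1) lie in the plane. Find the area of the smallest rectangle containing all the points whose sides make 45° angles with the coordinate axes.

16

In coordinates u = x + y, v = x − y the rectangle is axis-aligned; the map (x,y)→(u,v) scales areas by 2.
u-values: -7, -7, 1; range = 1 − (-7) = 8.
v-values: 1, 5, 3; range = 5 − 1 = 4.
Area = (8 × 4) / 2 = 16.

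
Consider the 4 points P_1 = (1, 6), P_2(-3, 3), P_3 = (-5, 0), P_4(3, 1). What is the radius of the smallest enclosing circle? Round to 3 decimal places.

The minimum enclosing circle is determined by three boundary points: P_1, P_3, P_4.
Their circumcentre is (-17/14, 31/14) with r² = 1885/98.
The farthest remaining point P_2 is at distance² 373/98 ≤ 1885/98.
r = √(1885/98) ≈ 4.386.

4.386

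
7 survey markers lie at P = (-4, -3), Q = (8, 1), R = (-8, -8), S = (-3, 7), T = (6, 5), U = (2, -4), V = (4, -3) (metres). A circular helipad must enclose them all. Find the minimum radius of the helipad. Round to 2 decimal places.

A smallest enclosing disk is always determined by at most three of the input points on its boundary.
The farthest pair is R–T with squared distance 365. The circle on this segment as diameter has centre (-1, -1.5) and r² = 365/4 = 91.25.
Check P: distance² to centre = 11.25 ≤ 91.25, so it lies inside.
All remaining points lie in this disk, and no smaller disk contains both endpoints, so this is the minimum enclosing circle.
r = √(91.25) ≈ 9.55.

9.55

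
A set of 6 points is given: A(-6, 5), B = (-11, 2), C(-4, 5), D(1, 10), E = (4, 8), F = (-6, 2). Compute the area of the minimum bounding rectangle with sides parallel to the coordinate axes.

x ranges over [-11, 4], width 15.
y ranges over [2, 10], height 8.
Area = 15 × 8 = 120.

120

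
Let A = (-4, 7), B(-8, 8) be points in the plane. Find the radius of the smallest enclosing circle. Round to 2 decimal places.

The smallest circle enclosing two points has them as diameter endpoints.
Centre = midpoint = (-6, 7.5); r² = |AB|²/4 = 17/4 = 4.25.
r = √(4.25) ≈ 2.06.

2.06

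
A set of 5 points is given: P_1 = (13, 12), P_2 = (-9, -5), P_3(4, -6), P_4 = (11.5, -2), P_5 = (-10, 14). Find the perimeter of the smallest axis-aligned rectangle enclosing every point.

86

Width = max x − min x = 13 − (-10) = 23.
Height = max y − min y = 14 − (-6) = 20.
Perimeter = 2(23 + 20) = 86.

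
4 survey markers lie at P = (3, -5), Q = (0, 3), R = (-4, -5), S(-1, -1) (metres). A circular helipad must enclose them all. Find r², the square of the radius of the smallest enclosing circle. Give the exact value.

The minimum enclosing circle of a finite set is fixed by two of the points (as a diameter) or three (as a circumcircle).
The minimum enclosing circle is determined by three boundary points: P, Q, R.
Their circumcentre is (-0.5, -1.75) with r² = 22.8125.
The farthest remaining point S is at distance² 0.8125 ≤ 22.8125.

22.8125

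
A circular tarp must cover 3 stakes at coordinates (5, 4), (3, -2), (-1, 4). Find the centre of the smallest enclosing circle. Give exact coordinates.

(2, 5/3)

Call the three points A, B, C in the order given.
Side lengths²: AB² = 40, AC² = 36, BC² = 52.
Since BC² = 52 < 40 + 36 = 76, the triangle is acute, so the smallest enclosing circle is the circumcircle.
Circumcentre = (2, 5/3), r² = 130/9.
Centre = (2, 5/3).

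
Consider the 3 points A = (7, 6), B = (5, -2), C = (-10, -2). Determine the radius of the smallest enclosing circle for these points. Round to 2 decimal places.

Side lengths²: AB² = 68, AC² = 353, BC² = 225.
Since AC² = 353 ≥ 225 + 68 = 293, the angle opposite AC is not acute, so the smallest enclosing circle has AC as diameter.
Centre = midpoint of AC = (-1.5, 2), r² = 353/4 = 88.25.
r = √(88.25) ≈ 9.39.

9.39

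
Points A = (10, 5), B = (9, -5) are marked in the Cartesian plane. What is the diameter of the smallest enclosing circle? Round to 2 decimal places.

10.05

The smallest circle enclosing two points has them as diameter endpoints.
Centre = midpoint = (9.5, 0); r² = |AB|²/4 = 101/4 = 25.25.
Diameter = 2r = 2√(25.25) ≈ 10.05.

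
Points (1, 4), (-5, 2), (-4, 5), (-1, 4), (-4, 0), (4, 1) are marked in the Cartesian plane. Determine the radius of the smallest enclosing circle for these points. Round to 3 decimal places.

4.574

A smallest enclosing disk is always determined by at most three of the input points on its boundary.
The minimum enclosing circle is determined by three boundary points: (-5, 2), (-4, 5), (4, 1).
Their circumcentre is (-3/7, 15/7) with r² = 1025/49.
The farthest remaining point (-4, 0) is at distance² 850/49 ≤ 1025/49.
r = √(1025/49) ≈ 4.574.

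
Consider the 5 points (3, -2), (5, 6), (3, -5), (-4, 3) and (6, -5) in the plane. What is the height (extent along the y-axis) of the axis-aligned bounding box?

11

max y = 6, min y = -5, so height = 11.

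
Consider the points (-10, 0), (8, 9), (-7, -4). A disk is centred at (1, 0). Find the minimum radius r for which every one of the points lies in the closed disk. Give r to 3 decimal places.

11.402

The required radius is the distance from (1, 0) to the farthest point.
Squared distances: 121, 130, 80.
Maximum is 130, attained at (8, 9).
r = √130 ≈ 11.402.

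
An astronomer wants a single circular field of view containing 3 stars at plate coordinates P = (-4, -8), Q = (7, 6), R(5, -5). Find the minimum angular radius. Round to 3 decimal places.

Side lengths²: PQ² = 317, PR² = 90, QR² = 125.
Since PQ² = 317 ≥ 125 + 90 = 215, the angle opposite PQ is not acute, so the smallest enclosing circle has PQ as diameter.
Centre = midpoint of PQ = (1.5, -1), r² = 317/4 = 79.25.
r = √(79.25) ≈ 8.902.

8.902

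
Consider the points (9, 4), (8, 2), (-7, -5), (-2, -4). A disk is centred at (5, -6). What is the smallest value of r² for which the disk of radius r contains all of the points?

145

The required radius is the distance from (5, -6) to the farthest point.
Squared distances: 116, 73, 145, 53.
Maximum is 145, attained at (-7, -5).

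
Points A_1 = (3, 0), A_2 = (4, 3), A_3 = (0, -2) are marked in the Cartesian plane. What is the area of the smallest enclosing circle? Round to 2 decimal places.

32.20

Side lengths²: A_1A_2² = 10, A_1A_3² = 13, A_2A_3² = 41.
Since A_2A_3² = 41 ≥ 13 + 10 = 23, the angle opposite A_2A_3 is not acute, so the smallest enclosing circle has A_2A_3 as diameter.
Centre = midpoint of A_2A_3 = (2, 0.5), r² = 41/4 = 10.25.
Area = π·r² = π·10.25 ≈ 32.20.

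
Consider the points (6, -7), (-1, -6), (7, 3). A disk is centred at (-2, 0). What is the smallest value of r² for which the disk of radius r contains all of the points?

113

The required radius is the distance from (-2, 0) to the farthest point.
Squared distances: 113, 37, 90.
Maximum is 113, attained at (6, -7).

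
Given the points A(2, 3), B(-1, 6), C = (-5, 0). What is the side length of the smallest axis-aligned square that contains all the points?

The bounding box has width 7 and height 6.
An axis-aligned square enclosing the set must have side ≥ max(width, height).
So the minimum side is max(7, 6) = 7.

7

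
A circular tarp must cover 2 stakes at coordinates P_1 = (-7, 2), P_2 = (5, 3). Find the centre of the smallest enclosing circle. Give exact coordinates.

The smallest circle enclosing two points has them as diameter endpoints.
Centre = midpoint = (-1, 2.5); r² = |P_1P_2|²/4 = 145/4 = 36.25.
Centre = (-1, 2.5).

(-1, 2.5)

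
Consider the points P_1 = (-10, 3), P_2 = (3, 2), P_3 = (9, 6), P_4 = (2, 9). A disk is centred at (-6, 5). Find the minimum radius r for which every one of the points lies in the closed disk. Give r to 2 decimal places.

The required radius is the distance from (-6, 5) to the farthest point.
Squared distances: 20, 90, 226, 80.
Maximum is 226, attained at P_3.
r = √226 ≈ 15.03.

15.03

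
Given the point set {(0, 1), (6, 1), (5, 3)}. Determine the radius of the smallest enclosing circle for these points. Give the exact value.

3

Call the three points A, B, C in the order given.
Side lengths²: AB² = 36, AC² = 29, BC² = 5.
Since AB² = 36 ≥ 29 + 5 = 34, the angle opposite AB is not acute, so the smallest enclosing circle has AB as diameter.
Centre = midpoint of AB = (3, 1), r² = 36/4 = 9.
r = √9 = 3.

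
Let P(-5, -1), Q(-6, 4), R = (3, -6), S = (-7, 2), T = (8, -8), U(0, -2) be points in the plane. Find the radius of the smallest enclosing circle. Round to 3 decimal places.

The farthest pair is Q–T with squared distance 340. The circle on this segment as diameter has centre (1, -2) and r² = 340/4 = 85.
Check P: distance² to centre = 37 ≤ 85, so it lies inside.
All remaining points lie in this disk, and no smaller disk contains both endpoints, so this is the minimum enclosing circle.
r = √85 ≈ 9.220.

9.220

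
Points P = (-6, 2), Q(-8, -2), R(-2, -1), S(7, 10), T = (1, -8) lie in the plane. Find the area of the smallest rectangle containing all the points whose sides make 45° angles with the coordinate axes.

In coordinates u = x + y, v = x − y the rectangle is axis-aligned; the map (x,y)→(u,v) scales areas by 2.
u-values: -4, -10, -3, 17, -7; range = 17 − (-10) = 27.
v-values: -8, -6, -1, -3, 9; range = 9 − (-8) = 17.
Area = (27 × 17) / 2 = 229.5.

229.5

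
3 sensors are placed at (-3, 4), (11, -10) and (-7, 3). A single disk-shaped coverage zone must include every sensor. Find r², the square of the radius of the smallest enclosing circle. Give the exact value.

123.25

Call the three points A, B, C in the order given.
Side lengths²: AB² = 392, AC² = 17, BC² = 493.
Since BC² = 493 ≥ 392 + 17 = 409, the angle opposite BC is not acute, so the smallest enclosing circle has BC as diameter.
Centre = midpoint of BC = (2, -3.5), r² = 493/4 = 123.25.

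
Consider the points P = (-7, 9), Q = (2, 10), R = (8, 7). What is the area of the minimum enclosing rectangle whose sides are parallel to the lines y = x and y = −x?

110.5

In coordinates u = x + y, v = x − y the rectangle is axis-aligned; the map (x,y)→(u,v) scales areas by 2.
u-values: 2, 12, 15; range = 15 − 2 = 13.
v-values: -16, -8, 1; range = 1 − (-16) = 17.
Area = (13 × 17) / 2 = 110.5.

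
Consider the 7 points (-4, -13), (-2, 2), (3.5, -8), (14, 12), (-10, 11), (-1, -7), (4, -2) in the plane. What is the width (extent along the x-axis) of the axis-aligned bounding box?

24

max x = 14, min x = -10, so width = 24.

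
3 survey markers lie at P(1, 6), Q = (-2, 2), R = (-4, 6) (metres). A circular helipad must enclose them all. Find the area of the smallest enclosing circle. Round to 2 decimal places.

24.54

Side lengths²: PQ² = 25, PR² = 25, QR² = 20.
Since PR² = 25 < 25 + 20 = 45, the triangle is acute, so the smallest enclosing circle is the circumcircle.
Circumcentre = (-1.5, 4.75), r² = 7.8125.
Area = π·r² = π·7.8125 ≈ 24.54.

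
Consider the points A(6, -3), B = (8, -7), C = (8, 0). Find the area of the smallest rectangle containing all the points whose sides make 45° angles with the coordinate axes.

In coordinates u = x + y, v = x − y the rectangle is axis-aligned; the map (x,y)→(u,v) scales areas by 2.
u-values: 3, 1, 8; range = 8 − 1 = 7.
v-values: 9, 15, 8; range = 15 − 8 = 7.
Area = (7 × 7) / 2 = 24.5.

24.5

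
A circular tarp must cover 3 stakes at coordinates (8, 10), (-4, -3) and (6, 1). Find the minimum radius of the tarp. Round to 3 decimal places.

Call the three points A, B, C in the order given.
Side lengths²: AB² = 313, AC² = 85, BC² = 116.
Since AB² = 313 ≥ 116 + 85 = 201, the angle opposite AB is not acute, so the smallest enclosing circle has AB as diameter.
Centre = midpoint of AB = (2, 3.5), r² = 313/4 = 78.25.
r = √(78.25) ≈ 8.846.

8.846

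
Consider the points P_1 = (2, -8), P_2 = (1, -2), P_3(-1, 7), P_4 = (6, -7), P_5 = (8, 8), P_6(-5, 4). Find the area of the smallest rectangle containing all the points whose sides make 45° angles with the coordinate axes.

In coordinates u = x + y, v = x − y the rectangle is axis-aligned; the map (x,y)→(u,v) scales areas by 2.
u-values: -6, -1, 6, -1, 16, -1; range = 16 − (-6) = 22.
v-values: 10, 3, -8, 13, 0, -9; range = 13 − (-9) = 22.
Area = (22 × 22) / 2 = 242.

242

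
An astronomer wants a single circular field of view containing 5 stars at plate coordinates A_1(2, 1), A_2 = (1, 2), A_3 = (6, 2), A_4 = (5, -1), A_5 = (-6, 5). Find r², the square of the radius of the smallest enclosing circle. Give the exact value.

By Welzl's lemma the MEC is supported by two points (diametrically opposite) or three points (on a circumcircle).
The minimum enclosing circle is determined by three boundary points: A_3, A_4, A_5.
Their circumcentre is (-7/26, 63/26) with r² = 13345/338.
The farthest remaining point A_1 is at distance² 2425/338 ≤ 13345/338.

13345/338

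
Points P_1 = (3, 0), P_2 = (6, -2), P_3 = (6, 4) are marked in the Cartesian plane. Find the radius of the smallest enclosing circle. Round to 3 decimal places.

3.005

Side lengths²: P_1P_2² = 13, P_1P_3² = 25, P_2P_3² = 36.
Since P_2P_3² = 36 < 25 + 13 = 38, the triangle is acute, so the smallest enclosing circle is the circumcircle.
Circumcentre = (35/6, 1), r² = 325/36.
r = √(325/36) ≈ 3.005.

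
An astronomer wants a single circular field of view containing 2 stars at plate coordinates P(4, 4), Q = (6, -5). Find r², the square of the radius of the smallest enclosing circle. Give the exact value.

The smallest circle enclosing two points has them as diameter endpoints.
Centre = midpoint = (5, -0.5); r² = |PQ|²/4 = 85/4 = 21.25.

21.25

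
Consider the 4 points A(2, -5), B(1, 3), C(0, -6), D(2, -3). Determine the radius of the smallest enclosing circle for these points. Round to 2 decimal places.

The minimum enclosing circle of a finite set is fixed by two of the points (as a diameter) or three (as a circumcircle).
The farthest pair is B–C with squared distance 82. The circle on this segment as diameter has centre (0.5, -1.5) and r² = 82/4 = 20.5.
Check A: distance² to centre = 14.5 ≤ 20.5, so it lies inside.
All remaining points lie in this disk, and no smaller disk contains both endpoints, so this is the minimum enclosing circle.
r = √(20.5) ≈ 4.53.

4.53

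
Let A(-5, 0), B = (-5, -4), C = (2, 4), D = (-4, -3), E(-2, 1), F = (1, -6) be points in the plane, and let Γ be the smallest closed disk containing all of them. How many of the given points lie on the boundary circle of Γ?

3

The minimum enclosing circle of a finite set is fixed by two of the points (as a diameter) or three (as a circumcircle).
The minimum enclosing circle is determined by three boundary points: B, C, F.
Their circumcentre is (-37/62, -49/62) with r² = 57065/1922.
The farthest remaining point A is at distance² 38465/1922 ≤ 57065/1922.
The points at distance exactly r from the centre are B, C, F — 3 points.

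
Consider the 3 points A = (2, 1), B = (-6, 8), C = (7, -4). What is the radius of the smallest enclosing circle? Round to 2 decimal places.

Side lengths²: AB² = 113, AC² = 50, BC² = 313.
Since BC² = 313 ≥ 113 + 50 = 163, the angle opposite BC is not acute, so the smallest enclosing circle has BC as diameter.
Centre = midpoint of BC = (0.5, 2), r² = 313/4 = 78.25.
r = √(78.25) ≈ 8.85.

8.85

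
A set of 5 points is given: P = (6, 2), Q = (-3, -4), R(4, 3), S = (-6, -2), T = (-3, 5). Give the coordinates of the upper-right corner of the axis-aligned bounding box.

(6, 5)

x-range [-6, 6], y-range [-4, 5].
The upper-right corner is (6, 5).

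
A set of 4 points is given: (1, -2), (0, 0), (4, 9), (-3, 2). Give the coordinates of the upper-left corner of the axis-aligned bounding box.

(-3, 9)

x-range [-3, 4], y-range [-2, 9].
The upper-left corner is (-3, 9).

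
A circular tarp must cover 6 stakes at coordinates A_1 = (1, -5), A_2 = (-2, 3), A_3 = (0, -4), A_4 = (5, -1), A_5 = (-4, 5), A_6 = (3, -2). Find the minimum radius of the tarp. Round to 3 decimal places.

The minimum enclosing circle of a finite set is fixed by two of the points (as a diameter) or three (as a circumcircle).
The minimum enclosing circle is determined by three boundary points: A_1, A_4, A_5.
Their circumcentre is (-0.5, 0.5) with r² = 32.5.
The farthest remaining point A_3 is at distance² 20.5 ≤ 32.5.
r = √(32.5) ≈ 5.701.

5.701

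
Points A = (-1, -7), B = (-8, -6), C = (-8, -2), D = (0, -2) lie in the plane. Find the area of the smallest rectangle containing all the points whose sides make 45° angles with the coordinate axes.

In coordinates u = x + y, v = x − y the rectangle is axis-aligned; the map (x,y)→(u,v) scales areas by 2.
u-values: -8, -14, -10, -2; range = -2 − (-14) = 12.
v-values: 6, -2, -6, 2; range = 6 − (-6) = 12.
Area = (12 × 12) / 2 = 72.

72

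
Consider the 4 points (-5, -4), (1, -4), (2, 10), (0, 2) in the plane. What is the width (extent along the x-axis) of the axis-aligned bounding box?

max x = 2, min x = -5, so width = 7.

7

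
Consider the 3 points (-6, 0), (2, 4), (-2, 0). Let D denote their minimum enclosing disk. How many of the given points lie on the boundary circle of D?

2

Call the three points A, B, C in the order given.
Side lengths²: AB² = 80, AC² = 16, BC² = 32.
Since AB² = 80 ≥ 32 + 16 = 48, the angle opposite AB is not acute, so the smallest enclosing circle has AB as diameter.
Centre = midpoint of AB = (-2, 2), r² = 80/4 = 20.
The points at distance exactly r from the centre are (-6, 0), (2, 4) — 2 points.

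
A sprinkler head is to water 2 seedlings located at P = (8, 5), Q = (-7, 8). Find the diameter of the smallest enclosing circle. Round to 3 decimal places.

The smallest circle enclosing two points has them as diameter endpoints.
Centre = midpoint = (0.5, 6.5); r² = |PQ|²/4 = 234/4 = 58.5.
Diameter = 2r = 2√(58.5) ≈ 15.297.

15.297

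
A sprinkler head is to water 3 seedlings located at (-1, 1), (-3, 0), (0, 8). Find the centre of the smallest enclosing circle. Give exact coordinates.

(-1.5, 4)

Call the three points A, B, C in the order given.
Side lengths²: AB² = 5, AC² = 50, BC² = 73.
Since BC² = 73 ≥ 50 + 5 = 55, the angle opposite BC is not acute, so the smallest enclosing circle has BC as diameter.
Centre = midpoint of BC = (-1.5, 4), r² = 73/4 = 18.25.
Centre = (-1.5, 4).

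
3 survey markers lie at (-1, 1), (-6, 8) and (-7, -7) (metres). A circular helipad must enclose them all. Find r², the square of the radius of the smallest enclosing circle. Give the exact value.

56.5

Call the three points A, B, C in the order given.
Side lengths²: AB² = 74, AC² = 100, BC² = 226.
Since BC² = 226 ≥ 100 + 74 = 174, the angle opposite BC is not acute, so the smallest enclosing circle has BC as diameter.
Centre = midpoint of BC = (-6.5, 0.5), r² = 226/4 = 56.5.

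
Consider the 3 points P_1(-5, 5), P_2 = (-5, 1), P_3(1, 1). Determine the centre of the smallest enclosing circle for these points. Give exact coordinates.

(-2, 3)

Side lengths²: P_1P_2² = 16, P_1P_3² = 52, P_2P_3² = 36.
Since P_1P_3² = 52 ≥ 36 + 16 = 52, the angle opposite P_1P_3 is not acute, so the smallest enclosing circle has P_1P_3 as diameter.
Centre = midpoint of P_1P_3 = (-2, 3), r² = 52/4 = 13.
Centre = (-2, 3).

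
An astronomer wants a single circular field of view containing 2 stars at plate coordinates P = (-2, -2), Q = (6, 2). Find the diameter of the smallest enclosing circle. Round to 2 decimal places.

The smallest circle enclosing two points has them as diameter endpoints.
Centre = midpoint = (2, 0); r² = |PQ|²/4 = 80/4 = 20.
Diameter = 2r = 2√20 ≈ 8.94.

8.94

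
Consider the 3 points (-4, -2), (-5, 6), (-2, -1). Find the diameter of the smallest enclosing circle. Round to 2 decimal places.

Call the three points A, B, C in the order given.
Side lengths²: AB² = 65, AC² = 5, BC² = 58.
Since AB² = 65 ≥ 58 + 5 = 63, the angle opposite AB is not acute, so the smallest enclosing circle has AB as diameter.
Centre = midpoint of AB = (-4.5, 2), r² = 65/4 = 16.25.
Diameter = 2r = 2√(16.25) ≈ 8.06.

8.06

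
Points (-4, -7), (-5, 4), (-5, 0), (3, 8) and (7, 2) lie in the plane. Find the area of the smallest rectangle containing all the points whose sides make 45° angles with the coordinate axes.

In coordinates u = x + y, v = x − y the rectangle is axis-aligned; the map (x,y)→(u,v) scales areas by 2.
u-values: -11, -1, -5, 11, 9; range = 11 − (-11) = 22.
v-values: 3, -9, -5, -5, 5; range = 5 − (-9) = 14.
Area = (22 × 14) / 2 = 154.

154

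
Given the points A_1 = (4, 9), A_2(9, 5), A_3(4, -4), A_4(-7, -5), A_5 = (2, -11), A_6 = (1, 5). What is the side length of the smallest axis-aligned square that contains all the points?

The bounding box has width 16 and height 20.
An axis-aligned square enclosing the set must have side ≥ max(width, height).
So the minimum side is max(16, 20) = 20.

20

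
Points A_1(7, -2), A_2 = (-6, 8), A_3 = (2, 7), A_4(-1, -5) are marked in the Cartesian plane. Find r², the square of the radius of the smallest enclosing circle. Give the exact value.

67.25

A smallest enclosing disk is always determined by at most three of the input points on its boundary.
The farthest pair is A_1–A_2 with squared distance 269. The circle on this segment as diameter has centre (0.5, 3) and r² = 269/4 = 67.25.
Check A_3: distance² to centre = 18.25 ≤ 67.25, so it lies inside.
All remaining points lie in this disk, and no smaller disk contains both endpoints, so this is the minimum enclosing circle.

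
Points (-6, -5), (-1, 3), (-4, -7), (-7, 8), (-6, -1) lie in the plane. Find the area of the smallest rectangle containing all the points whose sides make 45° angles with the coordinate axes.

In coordinates u = x + y, v = x − y the rectangle is axis-aligned; the map (x,y)→(u,v) scales areas by 2.
u-values: -11, 2, -11, 1, -7; range = 2 − (-11) = 13.
v-values: -1, -4, 3, -15, -5; range = 3 − (-15) = 18.
Area = (13 × 18) / 2 = 117.

117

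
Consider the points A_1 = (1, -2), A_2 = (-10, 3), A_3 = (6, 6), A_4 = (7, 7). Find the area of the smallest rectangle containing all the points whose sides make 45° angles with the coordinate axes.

In coordinates u = x + y, v = x − y the rectangle is axis-aligned; the map (x,y)→(u,v) scales areas by 2.
u-values: -1, -7, 12, 14; range = 14 − (-7) = 21.
v-values: 3, -13, 0, 0; range = 3 − (-13) = 16.
Area = (21 × 16) / 2 = 168.

168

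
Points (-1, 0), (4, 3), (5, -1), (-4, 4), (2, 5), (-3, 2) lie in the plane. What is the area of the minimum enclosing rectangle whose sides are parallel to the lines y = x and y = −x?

56

In coordinates u = x + y, v = x − y the rectangle is axis-aligned; the map (x,y)→(u,v) scales areas by 2.
u-values: -1, 7, 4, 0, 7, -1; range = 7 − (-1) = 8.
v-values: -1, 1, 6, -8, -3, -5; range = 6 − (-8) = 14.
Area = (8 × 14) / 2 = 56.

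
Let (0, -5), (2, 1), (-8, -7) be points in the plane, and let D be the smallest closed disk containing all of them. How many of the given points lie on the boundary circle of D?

Call the three points A, B, C in the order given.
Side lengths²: AB² = 40, AC² = 68, BC² = 164.
Since BC² = 164 ≥ 68 + 40 = 108, the angle opposite BC is not acute, so the smallest enclosing circle has BC as diameter.
Centre = midpoint of BC = (-3, -3), r² = 164/4 = 41.
The points at distance exactly r from the centre are (2, 1), (-8, -7) — 2 points.

2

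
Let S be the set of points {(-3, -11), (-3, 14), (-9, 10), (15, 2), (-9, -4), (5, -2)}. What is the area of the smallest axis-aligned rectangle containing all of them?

x ranges over [-9, 15], width 24.
y ranges over [-11, 14], height 25.
Area = 24 × 25 = 600.

600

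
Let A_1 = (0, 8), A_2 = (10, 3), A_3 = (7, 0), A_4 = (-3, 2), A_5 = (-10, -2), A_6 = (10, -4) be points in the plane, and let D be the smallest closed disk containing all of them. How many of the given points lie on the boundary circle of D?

3

By Welzl's lemma the MEC is supported by two points (diametrically opposite) or three points (on a circumcircle).
The minimum enclosing circle is determined by three boundary points: A_2, A_5, A_6.
Their circumcentre is (0.25, -0.5) with r² = 107.3125.
The farthest remaining point A_1 is at distance² 72.3125 ≤ 107.3125.
The points at distance exactly r from the centre are A_2, A_5, A_6 — 3 points.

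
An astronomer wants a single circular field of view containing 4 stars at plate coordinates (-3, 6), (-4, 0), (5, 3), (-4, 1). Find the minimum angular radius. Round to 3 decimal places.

The minimum enclosing circle of a finite set is fixed by two of the points (as a diameter) or three (as a circumcircle).
The minimum enclosing circle is determined by three boundary points: (-3, 6), (-4, 0), (5, 3).
Their circumcentre is (7/34, 81/34) with r² = 13505/578.
The farthest remaining point (-4, 1) is at distance² 11329/578 ≤ 13505/578.
r = √(13505/578) ≈ 4.834.

4.834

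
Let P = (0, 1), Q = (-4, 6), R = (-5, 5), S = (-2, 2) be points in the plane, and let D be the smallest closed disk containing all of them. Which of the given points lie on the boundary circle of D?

A smallest enclosing disk is always determined by at most three of the input points on its boundary.
The minimum enclosing circle is determined by three boundary points: P, Q, R.
Their circumcentre is (-41/18, 59/18) with r² = 1681/162.
The farthest remaining point S is at distance² 277/162 ≤ 1681/162.
The points at distance exactly r from the centre are P, Q, R — 3 points.

P, Q, R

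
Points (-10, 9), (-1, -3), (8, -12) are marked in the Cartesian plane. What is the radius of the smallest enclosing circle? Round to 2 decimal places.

13.83

Call the three points A, B, C in the order given.
Side lengths²: AB² = 225, AC² = 765, BC² = 162.
Since AC² = 765 ≥ 225 + 162 = 387, the angle opposite AC is not acute, so the smallest enclosing circle has AC as diameter.
Centre = midpoint of AC = (-1, -1.5), r² = 765/4 = 191.25.
r = √(191.25) ≈ 13.83.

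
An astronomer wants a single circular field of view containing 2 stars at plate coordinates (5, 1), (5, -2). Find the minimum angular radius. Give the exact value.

1.5

The smallest circle enclosing two points has them as diameter endpoints.
Centre = midpoint = (5, -0.5); r² = |(5, 1)−(5, -2)|²/4 = 9/4 = 2.25.
r = √(2.25) = 1.5.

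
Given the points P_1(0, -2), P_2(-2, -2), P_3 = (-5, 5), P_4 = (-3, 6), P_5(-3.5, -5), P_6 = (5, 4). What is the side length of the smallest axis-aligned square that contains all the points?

The bounding box has width 10 and height 11.
An axis-aligned square enclosing the set must have side ≥ max(width, height).
So the minimum side is max(10, 11) = 11.

11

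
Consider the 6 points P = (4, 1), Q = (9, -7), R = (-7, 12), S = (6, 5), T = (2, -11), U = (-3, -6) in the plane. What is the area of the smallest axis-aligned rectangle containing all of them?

368

x ranges over [-7, 9], width 16.
y ranges over [-11, 12], height 23.
Area = 16 × 23 = 368.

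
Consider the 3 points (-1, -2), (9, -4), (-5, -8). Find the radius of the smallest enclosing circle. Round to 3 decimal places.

7.280

Call the three points A, B, C in the order given.
Side lengths²: AB² = 104, AC² = 52, BC² = 212.
Since BC² = 212 ≥ 104 + 52 = 156, the angle opposite BC is not acute, so the smallest enclosing circle has BC as diameter.
Centre = midpoint of BC = (2, -6), r² = 212/4 = 53.
r = √53 ≈ 7.280.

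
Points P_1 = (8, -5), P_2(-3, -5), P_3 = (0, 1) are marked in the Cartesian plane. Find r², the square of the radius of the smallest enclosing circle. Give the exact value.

Side lengths²: P_1P_2² = 121, P_1P_3² = 100, P_2P_3² = 45.
Since P_1P_2² = 121 < 100 + 45 = 145, the triangle is acute, so the smallest enclosing circle is the circumcircle.
Circumcentre = (2.5, -4), r² = 31.25.

31.25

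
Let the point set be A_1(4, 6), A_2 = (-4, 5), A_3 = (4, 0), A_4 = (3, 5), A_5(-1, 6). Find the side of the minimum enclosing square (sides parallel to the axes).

The bounding box has width 8 and height 6.
An axis-aligned square enclosing the set must have side ≥ max(width, height).
So the minimum side is max(8, 6) = 8.

8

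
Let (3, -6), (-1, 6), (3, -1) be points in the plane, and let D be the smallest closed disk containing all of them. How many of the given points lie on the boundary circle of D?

Call the three points A, B, C in the order given.
Side lengths²: AB² = 160, AC² = 25, BC² = 65.
Since AB² = 160 ≥ 65 + 25 = 90, the angle opposite AB is not acute, so the smallest enclosing circle has AB as diameter.
Centre = midpoint of AB = (1, 0), r² = 160/4 = 40.
The points at distance exactly r from the centre are (3, -6), (-1, 6) — 2 points.

2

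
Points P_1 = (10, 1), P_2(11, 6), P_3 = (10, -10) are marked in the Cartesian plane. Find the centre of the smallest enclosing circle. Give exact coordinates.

(10.5, -2)

Side lengths²: P_1P_2² = 26, P_1P_3² = 121, P_2P_3² = 257.
Since P_2P_3² = 257 ≥ 121 + 26 = 147, the angle opposite P_2P_3 is not acute, so the smallest enclosing circle has P_2P_3 as diameter.
Centre = midpoint of P_2P_3 = (10.5, -2), r² = 257/4 = 64.25.
Centre = (10.5, -2).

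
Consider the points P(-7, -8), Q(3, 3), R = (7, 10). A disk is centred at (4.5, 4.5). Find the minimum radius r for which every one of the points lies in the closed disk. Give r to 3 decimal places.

The required radius is the distance from (4.5, 4.5) to the farthest point.
Squared distances: 288.5, 4.5, 36.5.
Maximum is 288.5, attained at P.
r = √(288.5) ≈ 16.985.

16.985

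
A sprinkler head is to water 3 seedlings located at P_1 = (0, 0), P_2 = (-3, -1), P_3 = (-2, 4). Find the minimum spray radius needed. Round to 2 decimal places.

2.58

Side lengths²: P_1P_2² = 10, P_1P_3² = 20, P_2P_3² = 26.
Since P_2P_3² = 26 < 20 + 10 = 30, the triangle is acute, so the smallest enclosing circle is the circumcircle.
Circumcentre = (-15/7, 10/7), r² = 325/49.
r = √(325/49) ≈ 2.58.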